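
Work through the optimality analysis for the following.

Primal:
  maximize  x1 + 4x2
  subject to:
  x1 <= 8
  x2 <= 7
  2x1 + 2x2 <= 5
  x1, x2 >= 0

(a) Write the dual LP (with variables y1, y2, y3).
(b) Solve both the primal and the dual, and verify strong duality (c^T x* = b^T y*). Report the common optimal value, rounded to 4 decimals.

The standard primal-dual pair for 'max c^T x s.t. A x <= b, x >= 0' is:
  Dual:  min b^T y  s.t.  A^T y >= c,  y >= 0.

So the dual LP is:
  minimize  8y1 + 7y2 + 5y3
  subject to:
    y1 + 2y3 >= 1
    y2 + 2y3 >= 4
    y1, y2, y3 >= 0

Solving the primal: x* = (0, 2.5).
  primal value c^T x* = 10.
Solving the dual: y* = (0, 0, 2).
  dual value b^T y* = 10.
Strong duality: c^T x* = b^T y*. Confirmed.

10


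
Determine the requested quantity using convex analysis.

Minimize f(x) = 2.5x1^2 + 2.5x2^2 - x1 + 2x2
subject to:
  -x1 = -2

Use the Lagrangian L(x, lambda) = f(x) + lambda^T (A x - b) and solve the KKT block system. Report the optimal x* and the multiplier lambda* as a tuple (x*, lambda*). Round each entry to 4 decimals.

Form the Lagrangian:
  L(x, lambda) = (1/2) x^T Q x + c^T x + lambda^T (A x - b)
Stationarity (grad_x L = 0): Q x + c + A^T lambda = 0.
Primal feasibility: A x = b.

This gives the KKT block system:
  [ Q   A^T ] [ x     ]   [-c ]
  [ A    0  ] [ lambda ] = [ b ]

Solving the linear system:
  x*      = (2, -0.4)
  lambda* = (9)
  f(x*)   = 7.6

x* = (2, -0.4), lambda* = (9)


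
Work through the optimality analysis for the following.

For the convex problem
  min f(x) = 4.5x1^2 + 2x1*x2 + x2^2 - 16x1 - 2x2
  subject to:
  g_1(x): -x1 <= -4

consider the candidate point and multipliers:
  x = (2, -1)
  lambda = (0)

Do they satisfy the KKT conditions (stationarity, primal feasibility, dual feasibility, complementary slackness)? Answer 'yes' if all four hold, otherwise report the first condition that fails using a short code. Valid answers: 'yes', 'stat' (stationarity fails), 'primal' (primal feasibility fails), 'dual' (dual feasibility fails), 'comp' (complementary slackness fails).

Gradient of f: grad f(x) = Q x + c = (0, 0)
Constraint values g_i(x) = a_i^T x - b_i:
  g_1((2, -1)) = 2
Stationarity residual: grad f(x) + sum_i lambda_i a_i = (0, 0)
  -> stationarity OK
Primal feasibility (all g_i <= 0): FAILS
Dual feasibility (all lambda_i >= 0): OK
Complementary slackness (lambda_i * g_i(x) = 0 for all i): OK

Verdict: the first failing condition is primal_feasibility -> primal.

primal


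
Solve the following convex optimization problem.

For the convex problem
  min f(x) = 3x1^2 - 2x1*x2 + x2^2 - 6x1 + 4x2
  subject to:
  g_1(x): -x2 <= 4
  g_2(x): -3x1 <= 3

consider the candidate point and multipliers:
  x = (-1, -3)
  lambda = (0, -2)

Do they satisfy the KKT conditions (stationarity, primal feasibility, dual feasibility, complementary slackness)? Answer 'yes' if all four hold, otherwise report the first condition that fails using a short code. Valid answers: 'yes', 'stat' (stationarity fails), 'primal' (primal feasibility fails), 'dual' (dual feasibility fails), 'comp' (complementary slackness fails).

Gradient of f: grad f(x) = Q x + c = (-6, 0)
Constraint values g_i(x) = a_i^T x - b_i:
  g_1((-1, -3)) = -1
  g_2((-1, -3)) = 0
Stationarity residual: grad f(x) + sum_i lambda_i a_i = (0, 0)
  -> stationarity OK
Primal feasibility (all g_i <= 0): OK
Dual feasibility (all lambda_i >= 0): FAILS
Complementary slackness (lambda_i * g_i(x) = 0 for all i): OK

Verdict: the first failing condition is dual_feasibility -> dual.

dual


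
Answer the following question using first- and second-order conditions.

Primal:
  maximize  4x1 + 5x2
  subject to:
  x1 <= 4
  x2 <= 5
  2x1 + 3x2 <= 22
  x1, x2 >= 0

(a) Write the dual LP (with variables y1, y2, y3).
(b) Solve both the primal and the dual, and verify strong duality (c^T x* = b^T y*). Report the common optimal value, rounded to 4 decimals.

The standard primal-dual pair for 'max c^T x s.t. A x <= b, x >= 0' is:
  Dual:  min b^T y  s.t.  A^T y >= c,  y >= 0.

So the dual LP is:
  minimize  4y1 + 5y2 + 22y3
  subject to:
    y1 + 2y3 >= 4
    y2 + 3y3 >= 5
    y1, y2, y3 >= 0

Solving the primal: x* = (4, 4.6667).
  primal value c^T x* = 39.3333.
Solving the dual: y* = (0.6667, 0, 1.6667).
  dual value b^T y* = 39.3333.
Strong duality: c^T x* = b^T y*. Confirmed.

39.3333


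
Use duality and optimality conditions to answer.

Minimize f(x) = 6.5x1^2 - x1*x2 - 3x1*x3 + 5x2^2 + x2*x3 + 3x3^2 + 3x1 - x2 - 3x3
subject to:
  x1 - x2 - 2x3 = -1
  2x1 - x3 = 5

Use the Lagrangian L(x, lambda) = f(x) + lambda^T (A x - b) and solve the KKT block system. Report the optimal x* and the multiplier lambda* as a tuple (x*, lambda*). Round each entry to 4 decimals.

Form the Lagrangian:
  L(x, lambda) = (1/2) x^T Q x + c^T x + lambda^T (A x - b)
Stationarity (grad_x L = 0): Q x + c + A^T lambda = 0.
Primal feasibility: A x = b.

This gives the KKT block system:
  [ Q   A^T ] [ x     ]   [-c ]
  [ A    0  ] [ lambda ] = [ b ]

Solving the linear system:
  x*      = (3.2018, 1.3945, 1.4037)
  lambda* = (11.1468, -25.0826)
  f(x*)   = 70.2798

x* = (3.2018, 1.3945, 1.4037), lambda* = (11.1468, -25.0826)


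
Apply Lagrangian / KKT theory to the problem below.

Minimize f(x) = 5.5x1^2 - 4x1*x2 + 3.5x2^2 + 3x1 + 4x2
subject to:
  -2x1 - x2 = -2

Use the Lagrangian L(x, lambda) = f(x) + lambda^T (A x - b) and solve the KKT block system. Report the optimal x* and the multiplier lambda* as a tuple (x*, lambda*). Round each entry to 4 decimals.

Form the Lagrangian:
  L(x, lambda) = (1/2) x^T Q x + c^T x + lambda^T (A x - b)
Stationarity (grad_x L = 0): Q x + c + A^T lambda = 0.
Primal feasibility: A x = b.

This gives the KKT block system:
  [ Q   A^T ] [ x     ]   [-c ]
  [ A    0  ] [ lambda ] = [ b ]

Solving the linear system:
  x*      = (0.7455, 0.5091)
  lambda* = (4.5818)
  f(x*)   = 6.7182

x* = (0.7455, 0.5091), lambda* = (4.5818)


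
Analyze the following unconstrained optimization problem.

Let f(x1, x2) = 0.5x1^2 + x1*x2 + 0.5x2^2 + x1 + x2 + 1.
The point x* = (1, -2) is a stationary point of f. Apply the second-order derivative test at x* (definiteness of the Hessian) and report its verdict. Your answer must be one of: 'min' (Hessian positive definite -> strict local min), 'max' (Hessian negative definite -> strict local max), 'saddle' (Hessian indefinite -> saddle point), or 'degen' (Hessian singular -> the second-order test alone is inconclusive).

Compute the Hessian H = grad^2 f:
  H = [[1, 1], [1, 1]]
Verify stationarity: grad f(x*) = H x* + g = (0, 0).
Eigenvalues of H: 0, 2.
H has a zero eigenvalue (singular; positive semidefinite but not definite), so H is neither positive definite, negative definite, nor indefinite. The second-order test alone is inconclusive -> degen.
(Indeed, f is constant along the null direction of H through x*, so x* is not a strict local extremum.)

degen


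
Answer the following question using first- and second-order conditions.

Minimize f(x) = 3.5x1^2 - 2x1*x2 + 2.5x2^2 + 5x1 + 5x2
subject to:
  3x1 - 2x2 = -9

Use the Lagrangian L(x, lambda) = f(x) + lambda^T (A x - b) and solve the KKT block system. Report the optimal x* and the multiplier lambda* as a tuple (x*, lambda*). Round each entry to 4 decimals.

Form the Lagrangian:
  L(x, lambda) = (1/2) x^T Q x + c^T x + lambda^T (A x - b)
Stationarity (grad_x L = 0): Q x + c + A^T lambda = 0.
Primal feasibility: A x = b.

This gives the KKT block system:
  [ Q   A^T ] [ x     ]   [-c ]
  [ A    0  ] [ lambda ] = [ b ]

Solving the linear system:
  x*      = (-3.0408, -0.0612)
  lambda* = (5.3878)
  f(x*)   = 16.4898

x* = (-3.0408, -0.0612), lambda* = (5.3878)


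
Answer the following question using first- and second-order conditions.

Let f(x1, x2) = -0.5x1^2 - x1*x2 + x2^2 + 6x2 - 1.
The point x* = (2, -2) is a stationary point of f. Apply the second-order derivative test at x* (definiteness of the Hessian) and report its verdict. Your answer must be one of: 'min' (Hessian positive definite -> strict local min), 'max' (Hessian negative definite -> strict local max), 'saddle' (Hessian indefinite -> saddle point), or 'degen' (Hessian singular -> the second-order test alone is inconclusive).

Compute the Hessian H = grad^2 f:
  H = [[-1, -1], [-1, 2]]
Verify stationarity: grad f(x*) = H x* + g = (0, 0).
Eigenvalues of H: -1.3028, 2.3028.
Eigenvalues have mixed signs, so H is indefinite -> x* is a saddle point.

saddle


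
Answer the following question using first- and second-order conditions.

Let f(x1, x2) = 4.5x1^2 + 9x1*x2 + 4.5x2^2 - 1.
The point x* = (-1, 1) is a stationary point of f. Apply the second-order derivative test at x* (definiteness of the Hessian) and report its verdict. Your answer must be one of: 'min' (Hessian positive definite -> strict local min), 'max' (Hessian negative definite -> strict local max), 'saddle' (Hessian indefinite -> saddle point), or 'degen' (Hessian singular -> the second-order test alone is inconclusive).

Compute the Hessian H = grad^2 f:
  H = [[9, 9], [9, 9]]
Verify stationarity: grad f(x*) = H x* + g = (0, 0).
Eigenvalues of H: 0, 18.
H has a zero eigenvalue (singular; positive semidefinite but not definite), so H is neither positive definite, negative definite, nor indefinite. The second-order test alone is inconclusive -> degen.
(Indeed, f is constant along the null direction of H through x*, so x* is not a strict local extremum.)

degen


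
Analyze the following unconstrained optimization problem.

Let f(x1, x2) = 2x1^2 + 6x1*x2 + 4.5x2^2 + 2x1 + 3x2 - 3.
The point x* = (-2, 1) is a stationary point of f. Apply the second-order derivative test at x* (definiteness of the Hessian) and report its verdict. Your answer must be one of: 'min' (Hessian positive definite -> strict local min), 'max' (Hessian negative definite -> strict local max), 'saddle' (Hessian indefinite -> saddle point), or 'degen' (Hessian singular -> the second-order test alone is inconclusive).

Compute the Hessian H = grad^2 f:
  H = [[4, 6], [6, 9]]
Verify stationarity: grad f(x*) = H x* + g = (0, 0).
Eigenvalues of H: 0, 13.
H has a zero eigenvalue (singular; positive semidefinite but not definite), so H is neither positive definite, negative definite, nor indefinite. The second-order test alone is inconclusive -> degen.
(Indeed, f is constant along the null direction of H through x*, so x* is not a strict local extremum.)

degen


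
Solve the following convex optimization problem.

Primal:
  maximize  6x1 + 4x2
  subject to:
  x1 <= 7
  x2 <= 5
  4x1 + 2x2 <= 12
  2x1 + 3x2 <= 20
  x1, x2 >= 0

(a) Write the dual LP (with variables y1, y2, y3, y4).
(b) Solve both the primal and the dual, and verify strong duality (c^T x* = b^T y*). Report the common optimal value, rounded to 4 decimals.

The standard primal-dual pair for 'max c^T x s.t. A x <= b, x >= 0' is:
  Dual:  min b^T y  s.t.  A^T y >= c,  y >= 0.

So the dual LP is:
  minimize  7y1 + 5y2 + 12y3 + 20y4
  subject to:
    y1 + 4y3 + 2y4 >= 6
    y2 + 2y3 + 3y4 >= 4
    y1, y2, y3, y4 >= 0

Solving the primal: x* = (0.5, 5).
  primal value c^T x* = 23.
Solving the dual: y* = (0, 1, 1.5, 0).
  dual value b^T y* = 23.
Strong duality: c^T x* = b^T y*. Confirmed.

23


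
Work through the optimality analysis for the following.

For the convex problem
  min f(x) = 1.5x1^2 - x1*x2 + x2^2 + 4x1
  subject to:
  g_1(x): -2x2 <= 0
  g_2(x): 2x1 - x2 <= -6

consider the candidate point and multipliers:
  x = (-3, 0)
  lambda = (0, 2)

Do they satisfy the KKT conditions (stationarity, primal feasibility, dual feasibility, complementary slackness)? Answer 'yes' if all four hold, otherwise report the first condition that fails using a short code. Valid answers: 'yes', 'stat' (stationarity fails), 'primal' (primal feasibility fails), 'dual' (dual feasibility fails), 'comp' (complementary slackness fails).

Gradient of f: grad f(x) = Q x + c = (-5, 3)
Constraint values g_i(x) = a_i^T x - b_i:
  g_1((-3, 0)) = 0
  g_2((-3, 0)) = 0
Stationarity residual: grad f(x) + sum_i lambda_i a_i = (-1, 1)
  -> stationarity FAILS
Primal feasibility (all g_i <= 0): OK
Dual feasibility (all lambda_i >= 0): OK
Complementary slackness (lambda_i * g_i(x) = 0 for all i): OK

Verdict: the first failing condition is stationarity -> stat.

stat


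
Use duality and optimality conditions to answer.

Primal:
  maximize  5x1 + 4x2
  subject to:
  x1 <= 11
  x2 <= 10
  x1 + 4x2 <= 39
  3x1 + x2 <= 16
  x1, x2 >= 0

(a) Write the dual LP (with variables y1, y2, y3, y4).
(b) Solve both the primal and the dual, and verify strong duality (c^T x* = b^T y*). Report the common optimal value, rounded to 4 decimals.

The standard primal-dual pair for 'max c^T x s.t. A x <= b, x >= 0' is:
  Dual:  min b^T y  s.t.  A^T y >= c,  y >= 0.

So the dual LP is:
  minimize  11y1 + 10y2 + 39y3 + 16y4
  subject to:
    y1 + y3 + 3y4 >= 5
    y2 + 4y3 + y4 >= 4
    y1, y2, y3, y4 >= 0

Solving the primal: x* = (2.2727, 9.1818).
  primal value c^T x* = 48.0909.
Solving the dual: y* = (0, 0, 0.6364, 1.4545).
  dual value b^T y* = 48.0909.
Strong duality: c^T x* = b^T y*. Confirmed.

48.0909


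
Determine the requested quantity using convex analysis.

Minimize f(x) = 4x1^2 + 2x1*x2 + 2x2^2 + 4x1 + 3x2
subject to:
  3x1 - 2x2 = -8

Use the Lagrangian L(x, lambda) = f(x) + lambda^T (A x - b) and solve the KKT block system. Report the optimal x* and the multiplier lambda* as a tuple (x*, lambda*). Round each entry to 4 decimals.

Form the Lagrangian:
  L(x, lambda) = (1/2) x^T Q x + c^T x + lambda^T (A x - b)
Stationarity (grad_x L = 0): Q x + c + A^T lambda = 0.
Primal feasibility: A x = b.

This gives the KKT block system:
  [ Q   A^T ] [ x     ]   [-c ]
  [ A    0  ] [ lambda ] = [ b ]

Solving the linear system:
  x*      = (-1.7609, 1.3587)
  lambda* = (2.4565)
  f(x*)   = 8.3424

x* = (-1.7609, 1.3587), lambda* = (2.4565)


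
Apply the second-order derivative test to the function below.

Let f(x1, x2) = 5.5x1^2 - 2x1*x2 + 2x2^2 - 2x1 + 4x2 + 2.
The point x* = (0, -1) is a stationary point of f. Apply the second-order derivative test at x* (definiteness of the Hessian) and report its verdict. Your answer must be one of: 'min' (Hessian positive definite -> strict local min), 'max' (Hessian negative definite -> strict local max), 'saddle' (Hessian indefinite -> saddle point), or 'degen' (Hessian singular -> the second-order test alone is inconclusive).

Compute the Hessian H = grad^2 f:
  H = [[11, -2], [-2, 4]]
Verify stationarity: grad f(x*) = H x* + g = (0, 0).
Eigenvalues of H: 3.4689, 11.5311.
Both eigenvalues > 0, so H is positive definite -> x* is a strict local min.

min


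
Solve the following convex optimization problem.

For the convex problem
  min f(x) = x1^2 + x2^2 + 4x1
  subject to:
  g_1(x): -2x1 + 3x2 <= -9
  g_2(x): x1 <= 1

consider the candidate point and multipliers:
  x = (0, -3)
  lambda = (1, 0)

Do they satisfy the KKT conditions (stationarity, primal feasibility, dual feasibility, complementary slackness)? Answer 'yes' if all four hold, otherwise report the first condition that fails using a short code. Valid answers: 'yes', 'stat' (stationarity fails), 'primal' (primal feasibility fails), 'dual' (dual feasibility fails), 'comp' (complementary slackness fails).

Gradient of f: grad f(x) = Q x + c = (4, -6)
Constraint values g_i(x) = a_i^T x - b_i:
  g_1((0, -3)) = 0
  g_2((0, -3)) = -1
Stationarity residual: grad f(x) + sum_i lambda_i a_i = (2, -3)
  -> stationarity FAILS
Primal feasibility (all g_i <= 0): OK
Dual feasibility (all lambda_i >= 0): OK
Complementary slackness (lambda_i * g_i(x) = 0 for all i): OK

Verdict: the first failing condition is stationarity -> stat.

stat


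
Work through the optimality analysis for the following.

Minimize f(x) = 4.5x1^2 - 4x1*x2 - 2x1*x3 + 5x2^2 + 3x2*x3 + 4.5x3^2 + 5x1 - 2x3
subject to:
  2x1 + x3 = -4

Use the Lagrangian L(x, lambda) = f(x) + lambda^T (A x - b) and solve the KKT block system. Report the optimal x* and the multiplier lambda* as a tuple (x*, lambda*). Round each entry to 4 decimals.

Form the Lagrangian:
  L(x, lambda) = (1/2) x^T Q x + c^T x + lambda^T (A x - b)
Stationarity (grad_x L = 0): Q x + c + A^T lambda = 0.
Primal feasibility: A x = b.

This gives the KKT block system:
  [ Q   A^T ] [ x     ]   [-c ]
  [ A    0  ] [ lambda ] = [ b ]

Solving the linear system:
  x*      = (-1.7907, -0.5907, -0.4186)
  lambda* = (3.9581)
  f(x*)   = 3.8581

x* = (-1.7907, -0.5907, -0.4186), lambda* = (3.9581)


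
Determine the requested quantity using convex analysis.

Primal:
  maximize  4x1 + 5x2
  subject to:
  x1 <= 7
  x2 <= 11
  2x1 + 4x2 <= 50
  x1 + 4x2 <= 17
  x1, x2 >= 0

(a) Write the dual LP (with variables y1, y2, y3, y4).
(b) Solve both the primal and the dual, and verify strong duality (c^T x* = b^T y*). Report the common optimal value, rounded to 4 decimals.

The standard primal-dual pair for 'max c^T x s.t. A x <= b, x >= 0' is:
  Dual:  min b^T y  s.t.  A^T y >= c,  y >= 0.

So the dual LP is:
  minimize  7y1 + 11y2 + 50y3 + 17y4
  subject to:
    y1 + 2y3 + y4 >= 4
    y2 + 4y3 + 4y4 >= 5
    y1, y2, y3, y4 >= 0

Solving the primal: x* = (7, 2.5).
  primal value c^T x* = 40.5.
Solving the dual: y* = (2.75, 0, 0, 1.25).
  dual value b^T y* = 40.5.
Strong duality: c^T x* = b^T y*. Confirmed.

40.5


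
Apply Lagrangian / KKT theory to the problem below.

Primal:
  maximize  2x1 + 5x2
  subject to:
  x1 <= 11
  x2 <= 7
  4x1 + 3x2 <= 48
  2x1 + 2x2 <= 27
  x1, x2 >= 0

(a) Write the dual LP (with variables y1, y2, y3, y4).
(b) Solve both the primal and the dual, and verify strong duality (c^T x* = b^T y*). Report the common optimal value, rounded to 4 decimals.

The standard primal-dual pair for 'max c^T x s.t. A x <= b, x >= 0' is:
  Dual:  min b^T y  s.t.  A^T y >= c,  y >= 0.

So the dual LP is:
  minimize  11y1 + 7y2 + 48y3 + 27y4
  subject to:
    y1 + 4y3 + 2y4 >= 2
    y2 + 3y3 + 2y4 >= 5
    y1, y2, y3, y4 >= 0

Solving the primal: x* = (6.5, 7).
  primal value c^T x* = 48.
Solving the dual: y* = (0, 3, 0, 1).
  dual value b^T y* = 48.
Strong duality: c^T x* = b^T y*. Confirmed.

48


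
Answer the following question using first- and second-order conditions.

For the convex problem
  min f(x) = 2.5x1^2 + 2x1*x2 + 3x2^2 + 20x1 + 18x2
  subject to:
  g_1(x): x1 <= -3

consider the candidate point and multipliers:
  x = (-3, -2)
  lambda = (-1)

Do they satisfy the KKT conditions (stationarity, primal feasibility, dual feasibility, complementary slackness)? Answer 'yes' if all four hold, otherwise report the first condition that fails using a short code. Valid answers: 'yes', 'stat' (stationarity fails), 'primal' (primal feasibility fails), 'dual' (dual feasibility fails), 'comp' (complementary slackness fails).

Gradient of f: grad f(x) = Q x + c = (1, 0)
Constraint values g_i(x) = a_i^T x - b_i:
  g_1((-3, -2)) = 0
Stationarity residual: grad f(x) + sum_i lambda_i a_i = (0, 0)
  -> stationarity OK
Primal feasibility (all g_i <= 0): OK
Dual feasibility (all lambda_i >= 0): FAILS
Complementary slackness (lambda_i * g_i(x) = 0 for all i): OK

Verdict: the first failing condition is dual_feasibility -> dual.

dual


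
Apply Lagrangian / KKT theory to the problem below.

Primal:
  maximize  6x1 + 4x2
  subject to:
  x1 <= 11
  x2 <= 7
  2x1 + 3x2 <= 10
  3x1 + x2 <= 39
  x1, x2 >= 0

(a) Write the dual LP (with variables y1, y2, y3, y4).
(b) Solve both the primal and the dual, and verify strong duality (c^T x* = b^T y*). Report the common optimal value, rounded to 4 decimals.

The standard primal-dual pair for 'max c^T x s.t. A x <= b, x >= 0' is:
  Dual:  min b^T y  s.t.  A^T y >= c,  y >= 0.

So the dual LP is:
  minimize  11y1 + 7y2 + 10y3 + 39y4
  subject to:
    y1 + 2y3 + 3y4 >= 6
    y2 + 3y3 + y4 >= 4
    y1, y2, y3, y4 >= 0

Solving the primal: x* = (5, 0).
  primal value c^T x* = 30.
Solving the dual: y* = (0, 0, 3, 0).
  dual value b^T y* = 30.
Strong duality: c^T x* = b^T y*. Confirmed.

30


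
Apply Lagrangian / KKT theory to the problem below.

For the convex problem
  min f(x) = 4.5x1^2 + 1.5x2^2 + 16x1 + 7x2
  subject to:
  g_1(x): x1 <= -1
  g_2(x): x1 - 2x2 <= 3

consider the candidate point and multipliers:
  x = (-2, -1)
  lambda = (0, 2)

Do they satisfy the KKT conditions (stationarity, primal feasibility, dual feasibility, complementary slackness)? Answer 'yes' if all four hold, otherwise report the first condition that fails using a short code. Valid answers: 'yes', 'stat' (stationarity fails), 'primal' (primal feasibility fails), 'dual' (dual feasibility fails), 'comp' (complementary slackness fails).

Gradient of f: grad f(x) = Q x + c = (-2, 4)
Constraint values g_i(x) = a_i^T x - b_i:
  g_1((-2, -1)) = -1
  g_2((-2, -1)) = -3
Stationarity residual: grad f(x) + sum_i lambda_i a_i = (0, 0)
  -> stationarity OK
Primal feasibility (all g_i <= 0): OK
Dual feasibility (all lambda_i >= 0): OK
Complementary slackness (lambda_i * g_i(x) = 0 for all i): FAILS

Verdict: the first failing condition is complementary_slackness -> comp.

comp


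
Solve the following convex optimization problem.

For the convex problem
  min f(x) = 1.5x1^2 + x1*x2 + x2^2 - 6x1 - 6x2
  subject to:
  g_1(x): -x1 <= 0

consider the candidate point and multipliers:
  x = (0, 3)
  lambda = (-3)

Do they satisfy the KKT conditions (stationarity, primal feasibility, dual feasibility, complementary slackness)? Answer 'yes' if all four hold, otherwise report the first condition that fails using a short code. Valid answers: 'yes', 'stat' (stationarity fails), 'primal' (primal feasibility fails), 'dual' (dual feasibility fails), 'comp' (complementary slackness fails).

Gradient of f: grad f(x) = Q x + c = (-3, 0)
Constraint values g_i(x) = a_i^T x - b_i:
  g_1((0, 3)) = 0
Stationarity residual: grad f(x) + sum_i lambda_i a_i = (0, 0)
  -> stationarity OK
Primal feasibility (all g_i <= 0): OK
Dual feasibility (all lambda_i >= 0): FAILS
Complementary slackness (lambda_i * g_i(x) = 0 for all i): OK

Verdict: the first failing condition is dual_feasibility -> dual.

dual


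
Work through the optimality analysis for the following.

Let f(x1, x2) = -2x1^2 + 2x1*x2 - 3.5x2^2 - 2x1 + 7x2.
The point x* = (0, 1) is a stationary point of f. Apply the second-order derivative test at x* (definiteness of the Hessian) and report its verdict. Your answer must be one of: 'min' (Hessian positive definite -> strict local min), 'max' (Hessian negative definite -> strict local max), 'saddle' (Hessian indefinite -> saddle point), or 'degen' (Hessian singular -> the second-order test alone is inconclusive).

Compute the Hessian H = grad^2 f:
  H = [[-4, 2], [2, -7]]
Verify stationarity: grad f(x*) = H x* + g = (0, 0).
Eigenvalues of H: -8, -3.
Both eigenvalues < 0, so H is negative definite -> x* is a strict local max.

max


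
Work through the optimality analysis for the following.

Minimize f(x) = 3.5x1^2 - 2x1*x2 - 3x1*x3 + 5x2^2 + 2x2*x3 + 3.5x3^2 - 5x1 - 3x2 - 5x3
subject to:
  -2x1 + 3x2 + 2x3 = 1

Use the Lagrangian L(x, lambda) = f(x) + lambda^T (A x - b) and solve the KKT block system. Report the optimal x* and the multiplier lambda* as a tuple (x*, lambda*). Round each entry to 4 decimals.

Form the Lagrangian:
  L(x, lambda) = (1/2) x^T Q x + c^T x + lambda^T (A x - b)
Stationarity (grad_x L = 0): Q x + c + A^T lambda = 0.
Primal feasibility: A x = b.

This gives the KKT block system:
  [ Q   A^T ] [ x     ]   [-c ]
  [ A    0  ] [ lambda ] = [ b ]

Solving the linear system:
  x*      = (1.2828, 0.377, 1.2172)
  lambda* = (-0.2131)
  f(x*)   = -6.709

x* = (1.2828, 0.377, 1.2172), lambda* = (-0.2131)


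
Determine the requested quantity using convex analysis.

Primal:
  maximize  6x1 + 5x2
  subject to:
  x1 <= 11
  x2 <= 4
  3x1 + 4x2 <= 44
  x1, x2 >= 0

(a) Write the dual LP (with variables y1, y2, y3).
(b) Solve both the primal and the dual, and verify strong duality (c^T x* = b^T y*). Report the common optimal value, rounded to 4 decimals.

The standard primal-dual pair for 'max c^T x s.t. A x <= b, x >= 0' is:
  Dual:  min b^T y  s.t.  A^T y >= c,  y >= 0.

So the dual LP is:
  minimize  11y1 + 4y2 + 44y3
  subject to:
    y1 + 3y3 >= 6
    y2 + 4y3 >= 5
    y1, y2, y3 >= 0

Solving the primal: x* = (11, 2.75).
  primal value c^T x* = 79.75.
Solving the dual: y* = (2.25, 0, 1.25).
  dual value b^T y* = 79.75.
Strong duality: c^T x* = b^T y*. Confirmed.

79.75


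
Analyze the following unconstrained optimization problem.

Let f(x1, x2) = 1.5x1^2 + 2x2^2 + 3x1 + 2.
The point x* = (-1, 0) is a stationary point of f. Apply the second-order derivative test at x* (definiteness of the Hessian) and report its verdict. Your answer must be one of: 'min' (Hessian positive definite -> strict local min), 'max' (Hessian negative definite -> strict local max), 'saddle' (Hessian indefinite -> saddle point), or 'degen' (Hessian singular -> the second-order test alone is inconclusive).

Compute the Hessian H = grad^2 f:
  H = [[3, 0], [0, 4]]
Verify stationarity: grad f(x*) = H x* + g = (0, 0).
Eigenvalues of H: 3, 4.
Both eigenvalues > 0, so H is positive definite -> x* is a strict local min.

min


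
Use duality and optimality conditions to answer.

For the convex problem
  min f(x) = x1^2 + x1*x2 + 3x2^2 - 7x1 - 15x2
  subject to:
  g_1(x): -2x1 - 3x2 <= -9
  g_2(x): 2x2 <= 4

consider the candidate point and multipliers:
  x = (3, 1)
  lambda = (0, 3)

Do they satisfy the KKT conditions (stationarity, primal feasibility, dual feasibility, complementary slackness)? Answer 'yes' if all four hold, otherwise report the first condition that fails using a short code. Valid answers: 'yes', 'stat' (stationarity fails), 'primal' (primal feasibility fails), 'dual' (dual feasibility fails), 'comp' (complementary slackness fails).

Gradient of f: grad f(x) = Q x + c = (0, -6)
Constraint values g_i(x) = a_i^T x - b_i:
  g_1((3, 1)) = 0
  g_2((3, 1)) = -2
Stationarity residual: grad f(x) + sum_i lambda_i a_i = (0, 0)
  -> stationarity OK
Primal feasibility (all g_i <= 0): OK
Dual feasibility (all lambda_i >= 0): OK
Complementary slackness (lambda_i * g_i(x) = 0 for all i): FAILS

Verdict: the first failing condition is complementary_slackness -> comp.

comp


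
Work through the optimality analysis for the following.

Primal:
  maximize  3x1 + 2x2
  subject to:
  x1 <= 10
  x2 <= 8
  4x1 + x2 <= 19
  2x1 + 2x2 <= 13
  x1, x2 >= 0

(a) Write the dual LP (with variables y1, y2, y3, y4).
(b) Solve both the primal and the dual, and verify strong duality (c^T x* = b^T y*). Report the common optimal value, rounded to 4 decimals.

The standard primal-dual pair for 'max c^T x s.t. A x <= b, x >= 0' is:
  Dual:  min b^T y  s.t.  A^T y >= c,  y >= 0.

So the dual LP is:
  minimize  10y1 + 8y2 + 19y3 + 13y4
  subject to:
    y1 + 4y3 + 2y4 >= 3
    y2 + y3 + 2y4 >= 2
    y1, y2, y3, y4 >= 0

Solving the primal: x* = (4.1667, 2.3333).
  primal value c^T x* = 17.1667.
Solving the dual: y* = (0, 0, 0.3333, 0.8333).
  dual value b^T y* = 17.1667.
Strong duality: c^T x* = b^T y*. Confirmed.

17.1667


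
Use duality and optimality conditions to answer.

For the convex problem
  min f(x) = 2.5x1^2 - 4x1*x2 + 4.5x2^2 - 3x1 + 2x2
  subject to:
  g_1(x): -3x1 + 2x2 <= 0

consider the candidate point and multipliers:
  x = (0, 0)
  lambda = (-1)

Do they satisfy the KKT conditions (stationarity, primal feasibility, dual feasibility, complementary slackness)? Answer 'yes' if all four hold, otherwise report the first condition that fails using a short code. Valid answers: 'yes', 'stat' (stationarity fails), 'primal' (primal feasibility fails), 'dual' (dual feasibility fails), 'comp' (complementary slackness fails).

Gradient of f: grad f(x) = Q x + c = (-3, 2)
Constraint values g_i(x) = a_i^T x - b_i:
  g_1((0, 0)) = 0
Stationarity residual: grad f(x) + sum_i lambda_i a_i = (0, 0)
  -> stationarity OK
Primal feasibility (all g_i <= 0): OK
Dual feasibility (all lambda_i >= 0): FAILS
Complementary slackness (lambda_i * g_i(x) = 0 for all i): OK

Verdict: the first failing condition is dual_feasibility -> dual.

dual


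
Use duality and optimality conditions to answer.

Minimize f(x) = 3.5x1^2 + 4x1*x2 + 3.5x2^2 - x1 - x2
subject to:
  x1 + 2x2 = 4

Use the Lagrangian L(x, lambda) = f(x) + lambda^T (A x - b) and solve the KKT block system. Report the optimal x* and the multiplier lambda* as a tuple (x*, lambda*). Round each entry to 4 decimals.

Form the Lagrangian:
  L(x, lambda) = (1/2) x^T Q x + c^T x + lambda^T (A x - b)
Stationarity (grad_x L = 0): Q x + c + A^T lambda = 0.
Primal feasibility: A x = b.

This gives the KKT block system:
  [ Q   A^T ] [ x     ]   [-c ]
  [ A    0  ] [ lambda ] = [ b ]

Solving the linear system:
  x*      = (-0.1053, 2.0526)
  lambda* = (-6.4737)
  f(x*)   = 11.9737

x* = (-0.1053, 2.0526), lambda* = (-6.4737)


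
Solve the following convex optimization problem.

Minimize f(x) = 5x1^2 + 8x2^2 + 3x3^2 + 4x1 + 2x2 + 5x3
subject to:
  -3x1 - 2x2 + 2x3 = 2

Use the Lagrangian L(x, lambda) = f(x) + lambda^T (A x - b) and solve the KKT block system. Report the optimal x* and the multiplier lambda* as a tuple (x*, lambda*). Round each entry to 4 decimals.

Form the Lagrangian:
  L(x, lambda) = (1/2) x^T Q x + c^T x + lambda^T (A x - b)
Stationarity (grad_x L = 0): Q x + c + A^T lambda = 0.
Primal feasibility: A x = b.

This gives the KKT block system:
  [ Q   A^T ] [ x     ]   [-c ]
  [ A    0  ] [ lambda ] = [ b ]

Solving the linear system:
  x*      = (-0.7661, -0.2775, -0.4266)
  lambda* = (-1.2202)
  f(x*)   = -1.656

x* = (-0.7661, -0.2775, -0.4266), lambda* = (-1.2202)


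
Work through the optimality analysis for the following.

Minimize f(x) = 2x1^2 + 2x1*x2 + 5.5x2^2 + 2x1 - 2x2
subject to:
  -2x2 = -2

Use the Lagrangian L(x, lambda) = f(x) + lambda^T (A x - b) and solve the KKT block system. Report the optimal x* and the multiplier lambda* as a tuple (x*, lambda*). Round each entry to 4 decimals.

Form the Lagrangian:
  L(x, lambda) = (1/2) x^T Q x + c^T x + lambda^T (A x - b)
Stationarity (grad_x L = 0): Q x + c + A^T lambda = 0.
Primal feasibility: A x = b.

This gives the KKT block system:
  [ Q   A^T ] [ x     ]   [-c ]
  [ A    0  ] [ lambda ] = [ b ]

Solving the linear system:
  x*      = (-1, 1)
  lambda* = (3.5)
  f(x*)   = 1.5

x* = (-1, 1), lambda* = (3.5)


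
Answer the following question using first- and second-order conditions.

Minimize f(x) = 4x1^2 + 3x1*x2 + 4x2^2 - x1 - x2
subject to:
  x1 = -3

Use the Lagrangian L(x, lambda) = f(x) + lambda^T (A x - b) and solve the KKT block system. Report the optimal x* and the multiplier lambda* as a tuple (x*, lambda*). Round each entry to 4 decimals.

Form the Lagrangian:
  L(x, lambda) = (1/2) x^T Q x + c^T x + lambda^T (A x - b)
Stationarity (grad_x L = 0): Q x + c + A^T lambda = 0.
Primal feasibility: A x = b.

This gives the KKT block system:
  [ Q   A^T ] [ x     ]   [-c ]
  [ A    0  ] [ lambda ] = [ b ]

Solving the linear system:
  x*      = (-3, 1.25)
  lambda* = (21.25)
  f(x*)   = 32.75

x* = (-3, 1.25), lambda* = (21.25)


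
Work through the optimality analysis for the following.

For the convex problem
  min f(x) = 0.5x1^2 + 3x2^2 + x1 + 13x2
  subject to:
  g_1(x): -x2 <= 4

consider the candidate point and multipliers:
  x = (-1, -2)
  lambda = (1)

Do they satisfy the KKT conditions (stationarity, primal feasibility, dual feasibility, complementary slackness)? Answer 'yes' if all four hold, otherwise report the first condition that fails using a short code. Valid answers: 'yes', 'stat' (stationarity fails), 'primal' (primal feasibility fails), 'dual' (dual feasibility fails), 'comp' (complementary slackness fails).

Gradient of f: grad f(x) = Q x + c = (0, 1)
Constraint values g_i(x) = a_i^T x - b_i:
  g_1((-1, -2)) = -2
Stationarity residual: grad f(x) + sum_i lambda_i a_i = (0, 0)
  -> stationarity OK
Primal feasibility (all g_i <= 0): OK
Dual feasibility (all lambda_i >= 0): OK
Complementary slackness (lambda_i * g_i(x) = 0 for all i): FAILS

Verdict: the first failing condition is complementary_slackness -> comp.

comp


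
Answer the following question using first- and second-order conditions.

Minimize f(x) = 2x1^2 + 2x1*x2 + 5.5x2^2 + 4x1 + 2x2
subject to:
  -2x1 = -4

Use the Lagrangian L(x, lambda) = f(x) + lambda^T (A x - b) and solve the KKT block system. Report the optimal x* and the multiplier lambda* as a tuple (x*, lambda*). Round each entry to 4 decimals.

Form the Lagrangian:
  L(x, lambda) = (1/2) x^T Q x + c^T x + lambda^T (A x - b)
Stationarity (grad_x L = 0): Q x + c + A^T lambda = 0.
Primal feasibility: A x = b.

This gives the KKT block system:
  [ Q   A^T ] [ x     ]   [-c ]
  [ A    0  ] [ lambda ] = [ b ]

Solving the linear system:
  x*      = (2, -0.5455)
  lambda* = (5.4545)
  f(x*)   = 14.3636

x* = (2, -0.5455), lambda* = (5.4545)


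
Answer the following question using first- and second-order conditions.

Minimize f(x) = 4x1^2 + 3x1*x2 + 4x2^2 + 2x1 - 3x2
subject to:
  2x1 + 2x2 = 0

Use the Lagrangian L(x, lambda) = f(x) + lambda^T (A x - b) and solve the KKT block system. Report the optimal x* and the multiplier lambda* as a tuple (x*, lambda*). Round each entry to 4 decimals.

Form the Lagrangian:
  L(x, lambda) = (1/2) x^T Q x + c^T x + lambda^T (A x - b)
Stationarity (grad_x L = 0): Q x + c + A^T lambda = 0.
Primal feasibility: A x = b.

This gives the KKT block system:
  [ Q   A^T ] [ x     ]   [-c ]
  [ A    0  ] [ lambda ] = [ b ]

Solving the linear system:
  x*      = (-0.5, 0.5)
  lambda* = (0.25)
  f(x*)   = -1.25

x* = (-0.5, 0.5), lambda* = (0.25)


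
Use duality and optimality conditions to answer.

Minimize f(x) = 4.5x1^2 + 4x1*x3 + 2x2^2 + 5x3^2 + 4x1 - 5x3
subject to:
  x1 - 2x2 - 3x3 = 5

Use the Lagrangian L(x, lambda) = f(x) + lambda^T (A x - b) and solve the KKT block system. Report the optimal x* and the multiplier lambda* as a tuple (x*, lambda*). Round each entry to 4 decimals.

Form the Lagrangian:
  L(x, lambda) = (1/2) x^T Q x + c^T x + lambda^T (A x - b)
Stationarity (grad_x L = 0): Q x + c + A^T lambda = 0.
Primal feasibility: A x = b.

This gives the KKT block system:
  [ Q   A^T ] [ x     ]   [-c ]
  [ A    0  ] [ lambda ] = [ b ]

Solving the linear system:
  x*      = (0.1534, -1.6217, -0.5344)
  lambda* = (-3.2434)
  f(x*)   = 9.7513

x* = (0.1534, -1.6217, -0.5344), lambda* = (-3.2434)


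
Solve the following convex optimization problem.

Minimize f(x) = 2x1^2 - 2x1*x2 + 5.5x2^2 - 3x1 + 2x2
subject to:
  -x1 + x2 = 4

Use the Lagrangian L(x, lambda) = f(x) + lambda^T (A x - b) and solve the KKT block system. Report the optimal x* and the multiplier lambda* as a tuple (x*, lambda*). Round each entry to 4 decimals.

Form the Lagrangian:
  L(x, lambda) = (1/2) x^T Q x + c^T x + lambda^T (A x - b)
Stationarity (grad_x L = 0): Q x + c + A^T lambda = 0.
Primal feasibility: A x = b.

This gives the KKT block system:
  [ Q   A^T ] [ x     ]   [-c ]
  [ A    0  ] [ lambda ] = [ b ]

Solving the linear system:
  x*      = (-3.1818, 0.8182)
  lambda* = (-17.3636)
  f(x*)   = 40.3182

x* = (-3.1818, 0.8182), lambda* = (-17.3636)


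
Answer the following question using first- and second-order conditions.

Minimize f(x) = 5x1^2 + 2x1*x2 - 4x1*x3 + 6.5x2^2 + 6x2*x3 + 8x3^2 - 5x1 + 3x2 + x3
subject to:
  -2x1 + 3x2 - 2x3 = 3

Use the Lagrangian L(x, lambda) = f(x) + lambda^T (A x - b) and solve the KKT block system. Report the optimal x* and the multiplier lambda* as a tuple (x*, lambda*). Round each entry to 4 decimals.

Form the Lagrangian:
  L(x, lambda) = (1/2) x^T Q x + c^T x + lambda^T (A x - b)
Stationarity (grad_x L = 0): Q x + c + A^T lambda = 0.
Primal feasibility: A x = b.

This gives the KKT block system:
  [ Q   A^T ] [ x     ]   [-c ]
  [ A    0  ] [ lambda ] = [ b ]

Solving the linear system:
  x*      = (-0.2059, 0.5, -0.5441)
  lambda* = (-1.9412)
  f(x*)   = 3.9044

x* = (-0.2059, 0.5, -0.5441), lambda* = (-1.9412)


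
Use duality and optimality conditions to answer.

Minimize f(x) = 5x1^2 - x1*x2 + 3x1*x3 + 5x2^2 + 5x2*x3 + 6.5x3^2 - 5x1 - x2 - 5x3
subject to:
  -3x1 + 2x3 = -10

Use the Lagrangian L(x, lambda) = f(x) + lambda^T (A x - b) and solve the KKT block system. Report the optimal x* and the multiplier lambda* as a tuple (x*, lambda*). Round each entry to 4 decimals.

Form the Lagrangian:
  L(x, lambda) = (1/2) x^T Q x + c^T x + lambda^T (A x - b)
Stationarity (grad_x L = 0): Q x + c + A^T lambda = 0.
Primal feasibility: A x = b.

This gives the KKT block system:
  [ Q   A^T ] [ x     ]   [-c ]
  [ A    0  ] [ lambda ] = [ b ]

Solving the linear system:
  x*      = (2.4554, 1.004, -1.3169)
  lambda* = (4.8666)
  f(x*)   = 20.9844

x* = (2.4554, 1.004, -1.3169), lambda* = (4.8666)


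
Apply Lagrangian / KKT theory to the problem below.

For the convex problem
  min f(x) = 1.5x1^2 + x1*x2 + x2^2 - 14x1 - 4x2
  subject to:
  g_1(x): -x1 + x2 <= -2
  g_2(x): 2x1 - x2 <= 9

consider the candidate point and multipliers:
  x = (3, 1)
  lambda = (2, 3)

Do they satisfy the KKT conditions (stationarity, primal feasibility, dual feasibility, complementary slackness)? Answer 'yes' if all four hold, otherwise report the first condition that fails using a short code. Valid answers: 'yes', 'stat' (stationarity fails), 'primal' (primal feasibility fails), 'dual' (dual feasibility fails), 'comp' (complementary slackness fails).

Gradient of f: grad f(x) = Q x + c = (-4, 1)
Constraint values g_i(x) = a_i^T x - b_i:
  g_1((3, 1)) = 0
  g_2((3, 1)) = -4
Stationarity residual: grad f(x) + sum_i lambda_i a_i = (0, 0)
  -> stationarity OK
Primal feasibility (all g_i <= 0): OK
Dual feasibility (all lambda_i >= 0): OK
Complementary slackness (lambda_i * g_i(x) = 0 for all i): FAILS

Verdict: the first failing condition is complementary_slackness -> comp.

comp


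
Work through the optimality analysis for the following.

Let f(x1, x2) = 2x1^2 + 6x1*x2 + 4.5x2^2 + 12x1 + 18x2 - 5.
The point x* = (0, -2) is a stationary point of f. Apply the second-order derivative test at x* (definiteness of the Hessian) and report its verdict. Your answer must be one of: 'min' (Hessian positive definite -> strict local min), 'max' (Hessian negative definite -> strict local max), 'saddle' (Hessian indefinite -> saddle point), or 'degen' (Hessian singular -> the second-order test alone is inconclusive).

Compute the Hessian H = grad^2 f:
  H = [[4, 6], [6, 9]]
Verify stationarity: grad f(x*) = H x* + g = (0, 0).
Eigenvalues of H: 0, 13.
H has a zero eigenvalue (singular; positive semidefinite but not definite), so H is neither positive definite, negative definite, nor indefinite. The second-order test alone is inconclusive -> degen.
(Indeed, f is constant along the null direction of H through x*, so x* is not a strict local extremum.)

degen


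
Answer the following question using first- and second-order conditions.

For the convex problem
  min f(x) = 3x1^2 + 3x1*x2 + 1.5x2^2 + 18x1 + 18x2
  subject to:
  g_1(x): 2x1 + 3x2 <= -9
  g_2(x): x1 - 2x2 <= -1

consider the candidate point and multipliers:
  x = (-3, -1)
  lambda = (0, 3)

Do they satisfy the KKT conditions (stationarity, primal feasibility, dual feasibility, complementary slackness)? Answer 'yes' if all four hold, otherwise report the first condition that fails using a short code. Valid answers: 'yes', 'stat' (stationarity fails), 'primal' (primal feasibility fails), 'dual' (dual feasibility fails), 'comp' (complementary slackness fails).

Gradient of f: grad f(x) = Q x + c = (-3, 6)
Constraint values g_i(x) = a_i^T x - b_i:
  g_1((-3, -1)) = 0
  g_2((-3, -1)) = 0
Stationarity residual: grad f(x) + sum_i lambda_i a_i = (0, 0)
  -> stationarity OK
Primal feasibility (all g_i <= 0): OK
Dual feasibility (all lambda_i >= 0): OK
Complementary slackness (lambda_i * g_i(x) = 0 for all i): OK

Verdict: yes, KKT holds.

yes


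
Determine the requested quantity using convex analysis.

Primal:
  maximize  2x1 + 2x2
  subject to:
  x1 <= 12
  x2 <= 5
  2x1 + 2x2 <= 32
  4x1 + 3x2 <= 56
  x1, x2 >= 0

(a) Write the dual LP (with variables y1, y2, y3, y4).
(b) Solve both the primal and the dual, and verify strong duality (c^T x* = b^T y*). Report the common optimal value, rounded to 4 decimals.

The standard primal-dual pair for 'max c^T x s.t. A x <= b, x >= 0' is:
  Dual:  min b^T y  s.t.  A^T y >= c,  y >= 0.

So the dual LP is:
  minimize  12y1 + 5y2 + 32y3 + 56y4
  subject to:
    y1 + 2y3 + 4y4 >= 2
    y2 + 2y3 + 3y4 >= 2
    y1, y2, y3, y4 >= 0

Solving the primal: x* = (10.25, 5).
  primal value c^T x* = 30.5.
Solving the dual: y* = (0, 0.5, 0, 0.5).
  dual value b^T y* = 30.5.
Strong duality: c^T x* = b^T y*. Confirmed.

30.5
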